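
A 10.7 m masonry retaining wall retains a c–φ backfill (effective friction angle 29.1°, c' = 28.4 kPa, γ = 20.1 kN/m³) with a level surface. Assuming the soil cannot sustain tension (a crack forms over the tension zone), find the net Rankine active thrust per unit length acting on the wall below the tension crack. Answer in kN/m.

121 kN/m

K_a = 0.3456; √K_a = 0.5879.
Tension-crack depth z_c = 2c/(γ√K_a) = 2×28.4/(20.1×0.5879) = 4.807 m.
σ_a at base = K_a γ H − 2c√K_a = 0.3456×20.1×10.7 − 2×28.4×0.5879 = 40.94 kPa.
P_a = ½ × 40.94 × (H − z_c) = 0.5×40.94×5.893 = 120.6 kN/m.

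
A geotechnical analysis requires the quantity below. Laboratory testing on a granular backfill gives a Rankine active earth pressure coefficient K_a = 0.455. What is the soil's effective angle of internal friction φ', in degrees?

K_a = tan²(45° − φ/2) ⇒ 45° − φ/2 = arctan(√0.455) = 34.00°.
φ = 2(45° − 34.00°) = 22.00°.

22.0°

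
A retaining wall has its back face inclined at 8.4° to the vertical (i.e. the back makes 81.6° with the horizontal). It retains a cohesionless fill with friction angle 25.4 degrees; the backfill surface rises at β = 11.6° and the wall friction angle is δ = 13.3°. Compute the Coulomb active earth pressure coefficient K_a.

0.512

K_a = sin²(α+φ) / [sin²α · sin(α−δ) · (1 + √{sin(φ+δ)sin(φ−β) / (sin(α−δ)sin(α+β))})²].
With α = 81.6°, φ = 25.4°, δ = 13.3°, β = 11.6°: K_a = 0.5124.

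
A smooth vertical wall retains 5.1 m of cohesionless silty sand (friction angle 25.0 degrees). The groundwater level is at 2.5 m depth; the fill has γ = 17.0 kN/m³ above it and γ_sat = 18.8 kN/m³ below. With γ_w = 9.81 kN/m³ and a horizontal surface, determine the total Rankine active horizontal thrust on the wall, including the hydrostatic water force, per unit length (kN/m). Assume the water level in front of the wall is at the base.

K_a = tan²(45° − φ/2) = 0.4059.
γ' = 18.8 − 9.81 = 8.990 kN/m³. Depth below WT = 2.6 m.
σ'_h at WT = K_a γ d_w = 17.25 kPa; at base = 17.25 + K_a γ' × 2.6 = 26.74 kPa.
P₁ (0–2.5 m) = ½×17.25×2.5 = 21.56. P₂ (2.5–5.1 m) = ½(17.25+26.74)×2.6 = 57.18.
P_w = ½ γ_w h₂² = 0.5×9.81×2.6² = 33.16. Total = 21.56+57.18+33.16 = 111.9 kN/m.

112 kN/m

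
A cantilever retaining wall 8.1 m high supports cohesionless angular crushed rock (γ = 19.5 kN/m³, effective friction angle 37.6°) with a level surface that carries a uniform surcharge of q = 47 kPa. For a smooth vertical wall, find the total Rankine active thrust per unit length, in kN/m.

247 kN/m

K_a = tan²(45° − φ/2) = 0.2421.
Soil triangle: ½ K_a γ H² = 0.5×0.2421×19.5×8.1² = 154.9 kN/m.
Surcharge rectangle: K_a q H = 0.2421×47×8.1 = 92.18 kN/m.
Total = 154.9 + 92.18 = 247.1 kN/m.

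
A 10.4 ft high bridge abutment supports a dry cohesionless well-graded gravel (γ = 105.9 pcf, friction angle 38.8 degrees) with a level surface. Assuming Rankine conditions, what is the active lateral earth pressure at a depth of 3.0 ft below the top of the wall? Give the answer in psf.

72.9 psf

K_a = (1 − sin φ)/(1 + sin φ) = 0.2296.
σ_h = K_a γ z = 0.2296 × 105.9 × 3.0 = 72.93 psf.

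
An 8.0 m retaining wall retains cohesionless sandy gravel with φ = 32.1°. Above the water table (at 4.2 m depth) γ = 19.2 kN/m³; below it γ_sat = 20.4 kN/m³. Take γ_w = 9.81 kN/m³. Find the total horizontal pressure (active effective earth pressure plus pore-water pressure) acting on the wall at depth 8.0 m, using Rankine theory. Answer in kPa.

K_a = (1 − sin φ)/(1 + sin φ) = 0.3060.
γ' = 20.4 − 9.81 = 10.59 kN/m³.
Effective vertical stress at 8.0 m: σ'_v = 19.2×4.2 + 10.59×3.80 = 120.9 kPa.
σ'_h = K_a σ'_v = 0.3060 × 120.9 = 36.99 kPa; u = γ_w × 3.80 = 37.28 kPa.
Total σ_h = 36.99 + 37.28 = 74.27 kPa.

74.3 kPa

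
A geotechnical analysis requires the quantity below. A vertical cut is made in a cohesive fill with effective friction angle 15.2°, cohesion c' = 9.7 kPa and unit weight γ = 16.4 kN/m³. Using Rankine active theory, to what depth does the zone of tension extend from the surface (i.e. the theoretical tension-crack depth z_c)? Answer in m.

K_a = tan²(45° − 15.2°/2) = 0.5845; √K_a = 0.7646.
The active pressure is zero where K_a γ z = 2c√K_a, so z_c = 2c/(γ√K_a) = 2×9.7/(16.4×0.7646) = 1.547 m.

1.55 m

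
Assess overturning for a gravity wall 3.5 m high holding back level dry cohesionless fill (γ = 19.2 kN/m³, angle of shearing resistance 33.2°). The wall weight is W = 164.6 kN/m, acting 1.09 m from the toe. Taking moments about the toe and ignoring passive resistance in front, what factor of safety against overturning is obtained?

K_a = tan²(45° − 33.2°/2) = 0.2924.
P_a = ½K_aγH² = 0.5×0.2924×19.2×3.5² = 34.38 kN/m, acting at H/3 = 1.167 m above the base.
Overturning moment M_o = P_a × H/3 = 34.38 × 1.167 = 40.11.
Resisting moment M_r = W × 1.09 = 164.6 × 1.09 = 179.4.
FS_overturning = M_r/M_o = 179.4/40.11 = 4.473.

4.47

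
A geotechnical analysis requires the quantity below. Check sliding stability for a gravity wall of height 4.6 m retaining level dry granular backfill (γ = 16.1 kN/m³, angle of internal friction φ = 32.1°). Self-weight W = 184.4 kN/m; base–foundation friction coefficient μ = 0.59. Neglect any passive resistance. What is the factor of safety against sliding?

2.09

K_a = tan²(45° − 32.1°/2) = 0.3060.
P_a = ½K_aγH² = 0.5×0.3060×16.1×4.6² = 52.12 kN/m, acting at H/3 = 1.533 m above the base.
FS_sliding = μW / P_a = 0.59×184.4 / 52.12 = 2.087.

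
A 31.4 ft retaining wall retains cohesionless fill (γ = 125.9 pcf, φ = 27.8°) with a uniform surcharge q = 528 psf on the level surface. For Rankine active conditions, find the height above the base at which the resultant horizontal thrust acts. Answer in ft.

K_a = 0.3639.
Triangular part P₁ = ½K_aγH² = 22590 at H/3 = 10.47 ft; rectangular part P₂ = K_a q H = 6033 at H/2 = 15.70 ft.
ȳ = (P₁·10.47 + P₂·15.70)/(P₁+P₂) = 11.57 ft.

11.6 ft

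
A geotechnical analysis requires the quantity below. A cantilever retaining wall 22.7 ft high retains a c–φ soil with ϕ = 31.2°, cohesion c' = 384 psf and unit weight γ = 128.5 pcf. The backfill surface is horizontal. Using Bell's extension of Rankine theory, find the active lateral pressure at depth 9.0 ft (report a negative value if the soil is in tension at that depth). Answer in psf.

-65.6 psf

K_a = (1 − sin φ)/(1 + sin φ) = 0.3175.
σ_a = K_a γ z − 2c√K_a = 0.3175×128.5×9.0 − 2×384×0.5635 = -65.56 psf.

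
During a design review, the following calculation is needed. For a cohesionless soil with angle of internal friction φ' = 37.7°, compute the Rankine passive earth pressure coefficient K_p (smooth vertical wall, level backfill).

K_p = (1 + sin φ)/(1 − sin φ) = tan²(45° + 37.7°/2) = 4.148.

4.15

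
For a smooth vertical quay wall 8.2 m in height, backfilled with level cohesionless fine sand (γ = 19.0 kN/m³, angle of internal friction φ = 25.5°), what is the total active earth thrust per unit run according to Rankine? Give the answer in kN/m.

254 kN/m

K_a = tan²(45° − φ/2) = 0.3981.
P_a = ½ K_a γ H² = 0.5 × 0.3981 × 19.0 × 8.2² = 254.3 kN/m.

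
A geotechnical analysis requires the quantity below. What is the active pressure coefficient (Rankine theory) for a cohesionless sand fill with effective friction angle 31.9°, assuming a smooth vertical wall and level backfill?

0.309

K_a = tan²(45° − φ/2) = tan²(29.05°) = 0.3085.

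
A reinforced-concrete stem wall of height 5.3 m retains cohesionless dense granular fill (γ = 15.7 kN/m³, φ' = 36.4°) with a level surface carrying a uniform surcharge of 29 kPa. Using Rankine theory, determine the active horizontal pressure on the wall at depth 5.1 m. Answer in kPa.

K_a = (1 − sin φ)/(1 + sin φ) = 0.2552.
σ_v = γz + q = 15.7 × 5.1 + 29 = 109.1 kPa.
σ_h = K_a σ_v = 0.2552 × 109.1 = 27.83 kPa.

27.8 kPa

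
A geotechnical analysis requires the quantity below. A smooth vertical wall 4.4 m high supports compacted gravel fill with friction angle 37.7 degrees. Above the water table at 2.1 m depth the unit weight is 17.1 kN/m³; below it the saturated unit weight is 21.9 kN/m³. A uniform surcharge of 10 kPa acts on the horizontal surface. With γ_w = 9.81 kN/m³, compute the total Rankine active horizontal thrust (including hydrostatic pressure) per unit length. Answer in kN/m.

K_a = tan²(45° − φ/2) = 0.2411.
γ' = 21.9 − 9.81 = 12.09 kN/m³. h₂ = H − d_w = 2.3 m.
σ'_h: at surface K_a·q = 2.411; at WT K_a(q+γd_w) = 11.07; at base K_a(q+γd_w+γ'h₂) = 17.77 kPa.
P₁ = ½(2.411+11.07)×2.1 = 14.15; P₂ = ½(11.07+17.77)×2.3 = 33.16; P_w = ½γ_w h₂² = 25.95.
Total = 14.15+33.16+25.95 = 73.26 kN/m.

73.3 kN/m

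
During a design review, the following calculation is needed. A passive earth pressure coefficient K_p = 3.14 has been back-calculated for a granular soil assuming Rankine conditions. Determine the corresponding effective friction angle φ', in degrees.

31.1°

K_p = (1+sin φ)/(1−sin φ) ⇒ sin φ = (K_p − 1)/(K_p + 1) = 0.5169.
φ = arcsin(0.5169) = 31.13°.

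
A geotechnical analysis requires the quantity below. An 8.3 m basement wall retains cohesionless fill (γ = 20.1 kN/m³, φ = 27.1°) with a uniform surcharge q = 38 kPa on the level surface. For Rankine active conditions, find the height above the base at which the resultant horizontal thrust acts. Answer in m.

K_a = 0.3741.
Triangular part P₁ = ½K_aγH² = 259.0 at H/3 = 2.767 m; rectangular part P₂ = K_a q H = 118.0 at H/2 = 4.150 m.
ȳ = (P₁·2.767 + P₂·4.150)/(P₁+P₂) = 3.200 m.

3.20 m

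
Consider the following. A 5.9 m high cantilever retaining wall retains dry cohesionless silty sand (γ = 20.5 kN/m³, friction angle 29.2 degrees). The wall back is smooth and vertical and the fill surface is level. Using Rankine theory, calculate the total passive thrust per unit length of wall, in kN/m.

1040 kN/m

K_p = tan²(45° + φ/2) = 2.905.
P_p = ½ K_p γ H² = 0.5 × 2.905 × 20.5 × 5.9² = 1037 kN/m.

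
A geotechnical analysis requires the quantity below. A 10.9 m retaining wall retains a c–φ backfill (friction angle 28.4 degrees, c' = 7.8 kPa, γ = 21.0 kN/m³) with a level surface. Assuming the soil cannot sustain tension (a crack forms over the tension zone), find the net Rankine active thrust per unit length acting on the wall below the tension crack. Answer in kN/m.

348 kN/m

K_a = 0.3554; √K_a = 0.5961.
Tension-crack depth z_c = 2c/(γ√K_a) = 2×7.8/(21.0×0.5961) = 1.246 m.
σ_a at base = K_a γ H − 2c√K_a = 0.3554×21.0×10.9 − 2×7.8×0.5961 = 72.04 kPa.
P_a = ½ × 72.04 × (H − z_c) = 0.5×72.04×9.654 = 347.7 kN/m.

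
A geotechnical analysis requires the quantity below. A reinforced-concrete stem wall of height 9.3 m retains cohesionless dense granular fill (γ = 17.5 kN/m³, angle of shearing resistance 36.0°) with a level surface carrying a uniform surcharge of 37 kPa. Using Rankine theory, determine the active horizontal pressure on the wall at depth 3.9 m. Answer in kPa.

27.3 kPa

K_a = (1 − sin φ)/(1 + sin φ) = 0.2596.
σ_v = γz + q = 17.5 × 3.9 + 37 = 105.2 kPa.
σ_h = K_a σ_v = 0.2596 × 105.2 = 27.32 kPa.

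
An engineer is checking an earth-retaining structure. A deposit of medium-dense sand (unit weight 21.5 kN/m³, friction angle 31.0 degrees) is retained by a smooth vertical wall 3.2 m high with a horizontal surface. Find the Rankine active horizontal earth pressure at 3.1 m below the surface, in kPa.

K_a = (1 − sin φ)/(1 + sin φ) = 0.3201.
σ_h = K_a γ z = 0.3201 × 21.5 × 3.1 = 21.33 kPa.

21.3 kPa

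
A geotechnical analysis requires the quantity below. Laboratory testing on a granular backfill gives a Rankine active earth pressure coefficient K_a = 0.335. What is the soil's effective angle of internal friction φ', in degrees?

29.9°

K_a = tan²(45° − φ/2) ⇒ 45° − φ/2 = arctan(√0.335) = 30.06°.
φ = 2(45° − 30.06°) = 29.88°.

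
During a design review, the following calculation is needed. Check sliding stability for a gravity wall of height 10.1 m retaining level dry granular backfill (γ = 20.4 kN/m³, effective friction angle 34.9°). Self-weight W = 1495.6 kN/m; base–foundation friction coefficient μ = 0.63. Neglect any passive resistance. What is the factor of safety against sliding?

K_a = tan²(45° − 34.9°/2) = 0.2721.
P_a = ½K_aγH² = 0.5×0.2721×20.4×10.1² = 283.2 kN/m, acting at H/3 = 3.367 m above the base.
FS_sliding = μW / P_a = 0.63×1495.6 / 283.2 = 3.327.

3.33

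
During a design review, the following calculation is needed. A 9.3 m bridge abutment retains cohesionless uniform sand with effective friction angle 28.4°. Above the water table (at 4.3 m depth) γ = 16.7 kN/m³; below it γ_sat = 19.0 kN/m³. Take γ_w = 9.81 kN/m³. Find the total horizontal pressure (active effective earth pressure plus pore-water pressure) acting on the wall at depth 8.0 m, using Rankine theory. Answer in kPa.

K_a = (1 − sin φ)/(1 + sin φ) = 0.3554.
γ' = 19.0 − 9.81 = 9.190 kN/m³.
Effective vertical stress at 8.0 m: σ'_v = 16.7×4.3 + 9.190×3.70 = 105.8 kPa.
σ'_h = K_a σ'_v = 0.3554 × 105.8 = 37.60 kPa; u = γ_w × 3.70 = 36.30 kPa.
Total σ_h = 37.60 + 36.30 = 73.90 kPa.

73.9 kPa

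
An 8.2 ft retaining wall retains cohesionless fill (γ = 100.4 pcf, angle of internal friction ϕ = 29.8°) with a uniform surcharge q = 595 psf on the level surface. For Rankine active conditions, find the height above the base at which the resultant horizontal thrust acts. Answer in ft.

K_a = 0.3360.
Triangular part P₁ = ½K_aγH² = 1134 at H/3 = 2.733 ft; rectangular part P₂ = K_a q H = 1639 at H/2 = 4.100 ft.
ȳ = (P₁·2.733 + P₂·4.100)/(P₁+P₂) = 3.541 ft.

3.54 ft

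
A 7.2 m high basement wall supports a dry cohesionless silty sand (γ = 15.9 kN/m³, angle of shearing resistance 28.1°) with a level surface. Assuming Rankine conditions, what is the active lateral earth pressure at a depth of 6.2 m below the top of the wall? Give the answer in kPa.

K_a = (1 − sin φ)/(1 + sin φ) = 0.3596.
σ_h = K_a γ z = 0.3596 × 15.9 × 6.2 = 35.45 kPa.

35.5 kPa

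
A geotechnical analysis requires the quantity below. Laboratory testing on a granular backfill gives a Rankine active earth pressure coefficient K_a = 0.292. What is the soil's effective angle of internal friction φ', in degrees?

K_a = tan²(45° − φ/2) ⇒ 45° − φ/2 = arctan(√0.292) = 28.39°.
φ = 2(45° − 28.39°) = 33.23°.

33.2°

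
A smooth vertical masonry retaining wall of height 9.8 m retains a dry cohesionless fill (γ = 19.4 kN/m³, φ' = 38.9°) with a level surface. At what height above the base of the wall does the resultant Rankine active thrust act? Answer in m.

K_a = 0.2285.
The pressure distribution is triangular, so the resultant acts at H/3 above the base = 9.8/3 = 3.267 m.

3.27 m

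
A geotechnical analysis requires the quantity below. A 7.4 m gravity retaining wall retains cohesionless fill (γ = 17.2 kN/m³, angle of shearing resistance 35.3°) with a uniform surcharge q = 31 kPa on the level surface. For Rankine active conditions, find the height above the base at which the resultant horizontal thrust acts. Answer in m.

2.87 m

K_a = 0.2675.
Triangular part P₁ = ½K_aγH² = 126.0 at H/3 = 2.467 m; rectangular part P₂ = K_a q H = 61.37 at H/2 = 3.700 m.
ȳ = (P₁·2.467 + P₂·3.700)/(P₁+P₂) = 2.871 m.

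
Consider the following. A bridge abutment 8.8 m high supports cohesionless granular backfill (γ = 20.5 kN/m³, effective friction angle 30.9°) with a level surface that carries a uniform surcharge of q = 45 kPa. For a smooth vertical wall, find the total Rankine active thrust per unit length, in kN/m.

382 kN/m

K_a = tan²(45° − φ/2) = 0.3214.
Soil triangle: ½ K_a γ H² = 0.5×0.3214×20.5×8.8² = 255.1 kN/m.
Surcharge rectangle: K_a q H = 0.3214×45×8.8 = 127.3 kN/m.
Total = 255.1 + 127.3 = 382.4 kN/m.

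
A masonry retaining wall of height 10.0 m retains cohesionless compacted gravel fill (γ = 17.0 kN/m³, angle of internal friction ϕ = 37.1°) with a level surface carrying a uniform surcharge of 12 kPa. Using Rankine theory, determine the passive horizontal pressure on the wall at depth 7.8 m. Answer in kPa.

584 kPa

K_p = (1 + sin φ)/(1 − sin φ) = 4.040.
σ_v = γz + q = 17.0 × 7.8 + 12 = 144.6 kPa.
σ_h = K_p σ_v = 4.040 × 144.6 = 584.2 kPa.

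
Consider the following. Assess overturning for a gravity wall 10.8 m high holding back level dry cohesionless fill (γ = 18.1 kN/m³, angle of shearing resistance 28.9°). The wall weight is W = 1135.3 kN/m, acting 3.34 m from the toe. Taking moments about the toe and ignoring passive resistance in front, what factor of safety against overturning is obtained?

2.86

K_a = tan²(45° − 28.9°/2) = 0.3484.
P_a = ½K_aγH² = 0.5×0.3484×18.1×10.8² = 367.7 kN/m, acting at H/3 = 3.600 m above the base.
Overturning moment M_o = P_a × H/3 = 367.7 × 3.600 = 1324.
Resisting moment M_r = W × 3.34 = 1135.3 × 3.34 = 3792.
FS_overturning = M_r/M_o = 3792/1324 = 2.864.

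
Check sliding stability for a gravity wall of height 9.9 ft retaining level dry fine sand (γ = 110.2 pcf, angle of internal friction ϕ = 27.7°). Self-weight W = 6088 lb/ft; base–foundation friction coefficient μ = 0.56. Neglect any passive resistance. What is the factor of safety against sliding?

K_a = tan²(45° − 27.7°/2) = 0.3653.
P_a = ½K_aγH² = 0.5×0.3653×110.2×9.9² = 1973 lb/ft, acting at H/3 = 3.300 ft above the base.
FS_sliding = μW / P_a = 0.56×6088 / 1973 = 1.728.

1.73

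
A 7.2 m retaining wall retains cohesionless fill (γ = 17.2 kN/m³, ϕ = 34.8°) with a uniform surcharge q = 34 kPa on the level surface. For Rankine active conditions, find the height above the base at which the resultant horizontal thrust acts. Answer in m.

K_a = 0.2733.
Triangular part P₁ = ½K_aγH² = 121.8 at H/3 = 2.400 m; rectangular part P₂ = K_a q H = 66.91 at H/2 = 3.600 m.
ȳ = (P₁·2.400 + P₂·3.600)/(P₁+P₂) = 2.825 m.

2.83 m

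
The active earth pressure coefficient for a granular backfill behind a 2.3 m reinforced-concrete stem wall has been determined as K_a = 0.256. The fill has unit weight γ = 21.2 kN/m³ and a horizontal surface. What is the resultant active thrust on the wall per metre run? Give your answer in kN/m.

14.4 kN/m

P = ½ K_a γ H² = 0.5 × 0.256 × 21.2 × 2.3² = 14.35 kN/m.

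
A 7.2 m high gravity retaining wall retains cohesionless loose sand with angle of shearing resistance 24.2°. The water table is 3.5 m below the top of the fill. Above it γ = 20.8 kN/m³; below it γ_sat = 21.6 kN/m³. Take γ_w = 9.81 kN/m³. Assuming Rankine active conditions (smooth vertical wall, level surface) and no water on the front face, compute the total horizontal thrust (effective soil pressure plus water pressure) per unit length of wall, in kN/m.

K_a = tan²(45° − φ/2) = 0.4185.
γ' = 21.6 − 9.81 = 11.79 kN/m³. Depth below WT = 3.7 m.
σ'_h at WT = K_a γ d_w = 30.47 kPa; at base = 30.47 + K_a γ' × 3.7 = 48.73 kPa.
P₁ (0–3.5 m) = ½×30.47×3.5 = 53.32. P₂ (3.5–7.2 m) = ½(30.47+48.73)×3.7 = 146.5.
P_w = ½ γ_w h₂² = 0.5×9.81×3.7² = 67.15. Total = 53.32+146.5+67.15 = 267.0 kN/m.

267 kN/m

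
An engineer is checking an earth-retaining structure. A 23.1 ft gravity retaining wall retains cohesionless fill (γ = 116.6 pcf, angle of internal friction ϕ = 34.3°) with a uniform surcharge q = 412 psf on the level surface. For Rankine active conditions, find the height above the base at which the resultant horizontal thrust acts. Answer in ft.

K_a = 0.2792.
Triangular part P₁ = ½K_aγH² = 8685 at H/3 = 7.700 ft; rectangular part P₂ = K_a q H = 2657 at H/2 = 11.55 ft.
ȳ = (P₁·7.700 + P₂·11.55)/(P₁+P₂) = 8.602 ft.

8.60 ft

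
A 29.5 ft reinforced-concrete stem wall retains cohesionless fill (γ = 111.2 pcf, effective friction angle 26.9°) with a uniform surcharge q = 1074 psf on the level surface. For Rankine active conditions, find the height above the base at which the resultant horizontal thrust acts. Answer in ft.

11.8 ft

K_a = 0.3770.
Triangular part P₁ = ½K_aγH² = 18240 at H/3 = 9.833 ft; rectangular part P₂ = K_a q H = 11940 at H/2 = 14.75 ft.
ȳ = (P₁·9.833 + P₂·14.75)/(P₁+P₂) = 11.78 ft.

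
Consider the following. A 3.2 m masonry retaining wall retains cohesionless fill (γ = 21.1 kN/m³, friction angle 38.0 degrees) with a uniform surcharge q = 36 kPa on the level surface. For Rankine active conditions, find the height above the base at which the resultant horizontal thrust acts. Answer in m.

1.34 m

K_a = 0.2379.
Triangular part P₁ = ½K_aγH² = 25.70 at H/3 = 1.067 m; rectangular part P₂ = K_a q H = 27.40 at H/2 = 1.600 m.
ȳ = (P₁·1.067 + P₂·1.600)/(P₁+P₂) = 1.342 m.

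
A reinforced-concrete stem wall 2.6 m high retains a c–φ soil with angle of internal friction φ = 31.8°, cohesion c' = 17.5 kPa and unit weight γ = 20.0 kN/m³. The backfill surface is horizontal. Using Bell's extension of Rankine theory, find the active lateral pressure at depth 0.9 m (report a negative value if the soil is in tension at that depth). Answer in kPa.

K_a = (1 − sin φ)/(1 + sin φ) = 0.3098.
σ_a = K_a γ z − 2c√K_a = 0.3098×20.0×0.9 − 2×17.5×0.5566 = -13.90 kPa.

-13.9 kPa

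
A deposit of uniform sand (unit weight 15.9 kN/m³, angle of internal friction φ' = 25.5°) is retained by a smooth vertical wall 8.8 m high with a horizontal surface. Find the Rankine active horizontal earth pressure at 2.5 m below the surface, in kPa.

K_a = (1 − sin φ)/(1 + sin φ) = 0.3981.
σ_h = K_a γ z = 0.3981 × 15.9 × 2.5 = 15.82 kPa.

15.8 kPa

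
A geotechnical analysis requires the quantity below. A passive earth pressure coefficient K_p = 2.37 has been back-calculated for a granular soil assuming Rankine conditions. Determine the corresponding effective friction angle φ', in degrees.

24.0°

K_p = (1+sin φ)/(1−sin φ) ⇒ sin φ = (K_p − 1)/(K_p + 1) = 0.4065.
φ = arcsin(0.4065) = 23.99°.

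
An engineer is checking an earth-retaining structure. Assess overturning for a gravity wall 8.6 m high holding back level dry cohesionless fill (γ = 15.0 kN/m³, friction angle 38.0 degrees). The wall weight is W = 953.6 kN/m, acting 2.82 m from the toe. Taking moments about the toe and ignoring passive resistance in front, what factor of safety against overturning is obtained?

7.11

K_a = tan²(45° − 38.0°/2) = 0.2379.
P_a = ½K_aγH² = 0.5×0.2379×15.0×8.6² = 132.0 kN/m, acting at H/3 = 2.867 m above the base.
Overturning moment M_o = P_a × H/3 = 132.0 × 2.867 = 378.3.
Resisting moment M_r = W × 2.82 = 953.6 × 2.82 = 2689.
FS_overturning = M_r/M_o = 2689/378.3 = 7.109.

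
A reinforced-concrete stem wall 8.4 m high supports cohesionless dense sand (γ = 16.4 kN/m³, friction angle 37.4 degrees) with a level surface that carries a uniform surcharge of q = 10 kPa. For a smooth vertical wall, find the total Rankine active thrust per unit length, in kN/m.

K_a = tan²(45° − φ/2) = 0.2443.
Soil triangle: ½ K_a γ H² = 0.5×0.2443×16.4×8.4² = 141.3 kN/m.
Surcharge rectangle: K_a q H = 0.2443×10×8.4 = 20.52 kN/m.
Total = 141.3 + 20.52 = 161.8 kN/m.

162 kN/m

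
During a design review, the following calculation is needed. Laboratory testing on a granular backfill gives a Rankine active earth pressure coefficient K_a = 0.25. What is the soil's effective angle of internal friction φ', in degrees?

K_a = tan²(45° − φ/2) ⇒ 45° − φ/2 = arctan(√0.25) = 26.57°.
φ = 2(45° − 26.57°) = 36.87°.

36.9°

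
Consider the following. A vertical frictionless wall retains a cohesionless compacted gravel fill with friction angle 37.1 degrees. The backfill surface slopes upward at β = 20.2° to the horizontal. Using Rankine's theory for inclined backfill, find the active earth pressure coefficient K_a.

0.291

K_a = cos β · (cos β − √(cos²β − cos²φ)) / (cos β + √(cos²β − cos²φ)).
cos β = 0.9385, cos φ = 0.7976, √(cos²β − cos²φ) = 0.4946.
K_a = 0.9385 × (0.9385 − 0.4946)/(0.9385 + 0.4946) = 0.2907.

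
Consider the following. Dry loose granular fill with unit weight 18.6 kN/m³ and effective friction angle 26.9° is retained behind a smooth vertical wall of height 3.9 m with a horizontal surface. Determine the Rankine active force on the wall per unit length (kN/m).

K_a = tan²(45° − φ/2) = 0.3770.
P_a = ½ K_a γ H² = 0.5 × 0.3770 × 18.6 × 3.9² = 53.33 kN/m.

53.3 kN/m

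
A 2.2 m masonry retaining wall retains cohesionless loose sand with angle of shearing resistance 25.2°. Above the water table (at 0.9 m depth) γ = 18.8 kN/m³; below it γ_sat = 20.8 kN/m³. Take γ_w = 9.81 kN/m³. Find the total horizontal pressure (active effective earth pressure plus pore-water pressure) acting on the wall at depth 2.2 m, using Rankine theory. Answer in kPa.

K_a = (1 − sin φ)/(1 + sin φ) = 0.4027.
γ' = 20.8 − 9.81 = 10.99 kN/m³.
Effective vertical stress at 2.2 m: σ'_v = 18.8×0.9 + 10.99×1.30 = 31.21 kPa.
σ'_h = K_a σ'_v = 0.4027 × 31.21 = 12.57 kPa; u = γ_w × 1.30 = 12.75 kPa.
Total σ_h = 12.57 + 12.75 = 25.32 kPa.

25.3 kPa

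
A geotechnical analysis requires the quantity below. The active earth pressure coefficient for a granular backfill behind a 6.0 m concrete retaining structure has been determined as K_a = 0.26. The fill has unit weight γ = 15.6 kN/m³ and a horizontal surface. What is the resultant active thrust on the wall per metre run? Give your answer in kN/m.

P = ½ K_a γ H² = 0.5 × 0.26 × 15.6 × 6.0² = 73.01 kN/m.

73.0 kN/m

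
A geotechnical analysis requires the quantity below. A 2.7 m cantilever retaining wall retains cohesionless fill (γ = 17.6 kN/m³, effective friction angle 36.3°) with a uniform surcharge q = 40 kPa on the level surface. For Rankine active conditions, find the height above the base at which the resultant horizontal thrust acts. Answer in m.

1.18 m

K_a = 0.2563.
Triangular part P₁ = ½K_aγH² = 16.44 at H/3 = 0.9000 m; rectangular part P₂ = K_a q H = 27.68 at H/2 = 1.350 m.
ȳ = (P₁·0.9000 + P₂·1.350)/(P₁+P₂) = 1.182 m.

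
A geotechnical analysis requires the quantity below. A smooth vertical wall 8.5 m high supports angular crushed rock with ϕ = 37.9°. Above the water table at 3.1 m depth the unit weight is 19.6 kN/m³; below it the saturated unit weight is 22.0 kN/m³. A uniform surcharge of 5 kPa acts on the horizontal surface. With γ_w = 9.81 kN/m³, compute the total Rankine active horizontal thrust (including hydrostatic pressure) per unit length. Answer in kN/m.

K_a = tan²(45° − φ/2) = 0.2389.
γ' = 22.0 − 9.81 = 12.19 kN/m³. h₂ = H − d_w = 5.4 m.
σ'_h: at surface K_a·q = 1.195; at WT K_a(q+γd_w) = 15.71; at base K_a(q+γd_w+γ'h₂) = 31.44 kPa.
P₁ = ½(1.195+15.71)×3.1 = 26.21; P₂ = ½(15.71+31.44)×5.4 = 127.3; P_w = ½γ_w h₂² = 143.0.
Total = 26.21+127.3+143.0 = 296.6 kN/m.

297 kN/m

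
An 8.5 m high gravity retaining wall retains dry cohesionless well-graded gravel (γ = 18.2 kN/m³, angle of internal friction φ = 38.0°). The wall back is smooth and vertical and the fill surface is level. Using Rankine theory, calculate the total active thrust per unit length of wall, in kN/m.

156 kN/m

K_a = tan²(45° − φ/2) = 0.2379.
P_a = ½ K_a γ H² = 0.5 × 0.2379 × 18.2 × 8.5² = 156.4 kN/m.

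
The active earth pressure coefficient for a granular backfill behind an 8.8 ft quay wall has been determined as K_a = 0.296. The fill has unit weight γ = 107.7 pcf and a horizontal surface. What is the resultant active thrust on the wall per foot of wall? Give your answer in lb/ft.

1230 lb/ft

P = ½ K_a γ H² = 0.5 × 0.296 × 107.7 × 8.8² = 1234 lb/ft.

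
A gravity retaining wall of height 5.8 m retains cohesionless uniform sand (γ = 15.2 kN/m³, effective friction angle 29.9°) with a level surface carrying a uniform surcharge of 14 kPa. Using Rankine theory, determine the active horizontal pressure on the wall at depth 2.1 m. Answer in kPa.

15.4 kPa

K_a = (1 − sin φ)/(1 + sin φ) = 0.3347.
σ_v = γz + q = 15.2 × 2.1 + 14 = 45.92 kPa.
σ_h = K_a σ_v = 0.3347 × 45.92 = 15.37 kPa.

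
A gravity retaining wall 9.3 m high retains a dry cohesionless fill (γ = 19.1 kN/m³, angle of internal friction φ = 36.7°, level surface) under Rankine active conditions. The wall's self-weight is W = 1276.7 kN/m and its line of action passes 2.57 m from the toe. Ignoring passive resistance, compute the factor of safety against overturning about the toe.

5.09

K_a = tan²(45° − 36.7°/2) = 0.2519.
P_a = ½K_aγH² = 0.5×0.2519×19.1×9.3² = 208.0 kN/m, acting at H/3 = 3.100 m above the base.
Overturning moment M_o = P_a × H/3 = 208.0 × 3.100 = 644.9.
Resisting moment M_r = W × 2.57 = 1276.7 × 2.57 = 3281.
FS_overturning = M_r/M_o = 3281/644.9 = 5.088.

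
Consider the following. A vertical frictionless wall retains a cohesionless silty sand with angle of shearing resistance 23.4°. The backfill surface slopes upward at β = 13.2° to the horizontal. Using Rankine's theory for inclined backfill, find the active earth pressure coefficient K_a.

0.486

K_a = cos β · (cos β − √(cos²β − cos²φ)) / (cos β + √(cos²β − cos²φ)).
cos β = 0.9736, cos φ = 0.9178, √(cos²β − cos²φ) = 0.3249.
K_a = 0.9736 × (0.9736 − 0.3249)/(0.9736 + 0.3249) = 0.4863.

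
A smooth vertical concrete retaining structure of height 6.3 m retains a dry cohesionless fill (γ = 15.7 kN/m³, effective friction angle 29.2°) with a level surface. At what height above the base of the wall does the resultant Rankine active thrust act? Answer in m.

2.10 m

K_a = 0.3442.
The pressure distribution is triangular, so the resultant acts at H/3 above the base = 6.3/3 = 2.100 m.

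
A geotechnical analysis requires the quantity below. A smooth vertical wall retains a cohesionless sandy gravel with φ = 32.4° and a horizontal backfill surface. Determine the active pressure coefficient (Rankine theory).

0.302

K_a = (1 − sin φ)/(1 + sin φ) = (1 − sin 32.4°)/(1 + sin 32.4°) = 0.3022.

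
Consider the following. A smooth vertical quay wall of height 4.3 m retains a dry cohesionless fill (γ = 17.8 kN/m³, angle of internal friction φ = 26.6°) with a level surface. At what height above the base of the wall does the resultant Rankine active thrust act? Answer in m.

K_a = 0.3814.
The pressure distribution is triangular, so the resultant acts at H/3 above the base = 4.3/3 = 1.433 m.

1.43 m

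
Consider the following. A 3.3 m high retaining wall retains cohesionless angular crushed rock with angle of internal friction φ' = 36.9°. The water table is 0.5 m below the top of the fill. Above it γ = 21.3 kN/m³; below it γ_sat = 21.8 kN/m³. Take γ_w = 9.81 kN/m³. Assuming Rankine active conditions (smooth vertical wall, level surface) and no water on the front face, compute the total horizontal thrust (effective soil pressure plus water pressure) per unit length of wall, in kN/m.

K_a = tan²(45° − φ/2) = 0.2497.
γ' = 21.8 − 9.81 = 11.99 kN/m³. Depth below WT = 2.8 m.
σ'_h at WT = K_a γ d_w = 2.659 kPa; at base = 2.659 + K_a γ' × 2.8 = 11.04 kPa.
P₁ (0–0.5 m) = ½×2.659×0.5 = 0.6648. P₂ (0.5–3.3 m) = ½(2.659+11.04)×2.8 = 19.18.
P_w = ½ γ_w h₂² = 0.5×9.81×2.8² = 38.46. Total = 0.6648+19.18+38.46 = 58.30 kN/m.

58.3 kN/m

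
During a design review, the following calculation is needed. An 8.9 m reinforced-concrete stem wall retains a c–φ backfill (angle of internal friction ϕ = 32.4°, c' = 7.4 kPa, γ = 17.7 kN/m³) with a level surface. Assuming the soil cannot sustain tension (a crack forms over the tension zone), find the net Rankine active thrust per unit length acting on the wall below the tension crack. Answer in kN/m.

146 kN/m

K_a = 0.3022; √K_a = 0.5498.
Tension-crack depth z_c = 2c/(γ√K_a) = 2×7.4/(17.7×0.5498) = 1.521 m.
σ_a at base = K_a γ H − 2c√K_a = 0.3022×17.7×8.9 − 2×7.4×0.5498 = 39.47 kPa.
P_a = ½ × 39.47 × (H − z_c) = 0.5×39.47×7.379 = 145.6 kN/m.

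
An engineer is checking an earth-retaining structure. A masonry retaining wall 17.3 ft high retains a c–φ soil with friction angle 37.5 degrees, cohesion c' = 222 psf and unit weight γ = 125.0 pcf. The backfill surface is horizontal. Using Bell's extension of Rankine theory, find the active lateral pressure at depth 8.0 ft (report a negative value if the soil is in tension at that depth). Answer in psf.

24.2 psf

K_a = (1 − sin φ)/(1 + sin φ) = 0.2432.
σ_a = K_a γ z − 2c√K_a = 0.2432×125.0×8.0 − 2×222×0.4931 = 24.24 psf.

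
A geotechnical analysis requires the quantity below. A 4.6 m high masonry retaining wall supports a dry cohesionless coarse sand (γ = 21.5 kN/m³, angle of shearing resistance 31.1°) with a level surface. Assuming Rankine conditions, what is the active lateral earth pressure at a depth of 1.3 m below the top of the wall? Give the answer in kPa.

8.91 kPa

K_a = (1 − sin φ)/(1 + sin φ) = 0.3188.
σ_h = K_a γ z = 0.3188 × 21.5 × 1.3 = 8.910 kPa.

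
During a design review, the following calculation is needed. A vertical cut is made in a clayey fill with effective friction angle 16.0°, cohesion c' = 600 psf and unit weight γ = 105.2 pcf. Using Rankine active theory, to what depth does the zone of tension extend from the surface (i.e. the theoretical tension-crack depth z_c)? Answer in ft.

15.1 ft

K_a = tan²(45° − 16.0°/2) = 0.5678; √K_a = 0.7536.
The active pressure is zero where K_a γ z = 2c√K_a, so z_c = 2c/(γ√K_a) = 2×600/(105.2×0.7536) = 15.14 ft.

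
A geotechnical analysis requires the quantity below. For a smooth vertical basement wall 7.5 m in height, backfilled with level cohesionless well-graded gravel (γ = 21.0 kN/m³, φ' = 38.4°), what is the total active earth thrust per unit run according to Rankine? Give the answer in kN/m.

K_a = tan²(45° − φ/2) = 0.2337.
P_a = ½ K_a γ H² = 0.5 × 0.2337 × 21.0 × 7.5² = 138.0 kN/m.

138 kN/m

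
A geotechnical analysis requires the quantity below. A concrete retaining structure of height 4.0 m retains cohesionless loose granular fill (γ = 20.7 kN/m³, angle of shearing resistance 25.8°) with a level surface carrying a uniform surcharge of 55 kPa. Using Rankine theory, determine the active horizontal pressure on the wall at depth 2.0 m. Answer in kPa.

37.9 kPa

K_a = (1 − sin φ)/(1 + sin φ) = 0.3935.
σ_v = γz + q = 20.7 × 2.0 + 55 = 96.40 kPa.
σ_h = K_a σ_v = 0.3935 × 96.40 = 37.93 kPa.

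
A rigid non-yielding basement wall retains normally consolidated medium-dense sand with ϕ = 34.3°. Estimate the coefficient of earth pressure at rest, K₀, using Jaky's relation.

0.436

K₀ = 1 − sin φ' = 1 − sin 34.3° = 0.4365.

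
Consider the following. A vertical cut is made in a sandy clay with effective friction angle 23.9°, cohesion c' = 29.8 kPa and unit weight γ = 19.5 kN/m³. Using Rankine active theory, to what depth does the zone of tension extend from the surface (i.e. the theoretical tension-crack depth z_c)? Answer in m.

4.70 m

K_a = tan²(45° − 23.9°/2) = 0.4233; √K_a = 0.6506.
The active pressure is zero where K_a γ z = 2c√K_a, so z_c = 2c/(γ√K_a) = 2×29.8/(19.5×0.6506) = 4.697 m.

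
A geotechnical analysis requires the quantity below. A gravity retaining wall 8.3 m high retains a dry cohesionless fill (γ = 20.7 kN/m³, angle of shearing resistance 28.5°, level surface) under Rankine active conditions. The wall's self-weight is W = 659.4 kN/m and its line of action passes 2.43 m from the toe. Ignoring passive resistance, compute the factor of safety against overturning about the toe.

K_a = tan²(45° − 28.5°/2) = 0.3540.
P_a = ½K_aγH² = 0.5×0.3540×20.7×8.3² = 252.4 kN/m, acting at H/3 = 2.767 m above the base.
Overturning moment M_o = P_a × H/3 = 252.4 × 2.767 = 698.2.
Resisting moment M_r = W × 2.43 = 659.4 × 2.43 = 1602.
FS_overturning = M_r/M_o = 1602/698.2 = 2.295.

2.29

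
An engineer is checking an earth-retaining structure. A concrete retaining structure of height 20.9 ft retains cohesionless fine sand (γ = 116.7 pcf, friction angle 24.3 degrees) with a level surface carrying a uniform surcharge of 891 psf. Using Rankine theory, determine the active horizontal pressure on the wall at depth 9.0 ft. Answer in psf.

809 psf

K_a = (1 − sin φ)/(1 + sin φ) = 0.4169.
σ_v = γz + q = 116.7 × 9.0 + 891 = 1941 psf.
σ_h = K_a σ_v = 0.4169 × 1941 = 809.4 psf.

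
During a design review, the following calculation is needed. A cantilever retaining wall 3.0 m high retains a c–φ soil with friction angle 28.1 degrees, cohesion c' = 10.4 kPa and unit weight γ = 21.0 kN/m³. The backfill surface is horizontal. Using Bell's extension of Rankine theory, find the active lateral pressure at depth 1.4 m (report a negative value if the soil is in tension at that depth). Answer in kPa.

K_a = (1 − sin φ)/(1 + sin φ) = 0.3596.
σ_a = K_a γ z − 2c√K_a = 0.3596×21.0×1.4 − 2×10.4×0.5997 = -1.901 kPa.

-1.90 kPa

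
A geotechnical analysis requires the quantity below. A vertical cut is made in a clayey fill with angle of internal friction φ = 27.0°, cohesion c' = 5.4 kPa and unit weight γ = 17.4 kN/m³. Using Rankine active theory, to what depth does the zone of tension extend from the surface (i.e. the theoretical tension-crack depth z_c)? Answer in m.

K_a = tan²(45° − 27.0°/2) = 0.3755; √K_a = 0.6128.
The active pressure is zero where K_a γ z = 2c√K_a, so z_c = 2c/(γ√K_a) = 2×5.4/(17.4×0.6128) = 1.013 m.

1.01 m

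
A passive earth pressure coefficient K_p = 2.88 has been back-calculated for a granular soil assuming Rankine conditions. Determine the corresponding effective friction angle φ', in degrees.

29.0°

K_p = (1+sin φ)/(1−sin φ) ⇒ sin φ = (K_p − 1)/(K_p + 1) = 0.4845.
φ = arcsin(0.4845) = 28.98°.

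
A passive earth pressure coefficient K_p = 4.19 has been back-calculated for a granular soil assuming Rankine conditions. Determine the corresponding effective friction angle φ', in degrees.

37.9°

K_p = (1+sin φ)/(1−sin φ) ⇒ sin φ = (K_p − 1)/(K_p + 1) = 0.6146.
φ = arcsin(0.6146) = 37.93°.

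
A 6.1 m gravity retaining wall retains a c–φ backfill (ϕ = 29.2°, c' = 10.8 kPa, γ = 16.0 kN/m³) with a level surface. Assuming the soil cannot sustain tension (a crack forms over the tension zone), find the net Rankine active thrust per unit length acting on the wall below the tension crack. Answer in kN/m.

39.7 kN/m

K_a = 0.3442; √K_a = 0.5867.
Tension-crack depth z_c = 2c/(γ√K_a) = 2×10.8/(16.0×0.5867) = 2.301 m.
σ_a at base = K_a γ H − 2c√K_a = 0.3442×16.0×6.1 − 2×10.8×0.5867 = 20.92 kPa.
P_a = ½ × 20.92 × (H − z_c) = 0.5×20.92×3.799 = 39.74 kN/m.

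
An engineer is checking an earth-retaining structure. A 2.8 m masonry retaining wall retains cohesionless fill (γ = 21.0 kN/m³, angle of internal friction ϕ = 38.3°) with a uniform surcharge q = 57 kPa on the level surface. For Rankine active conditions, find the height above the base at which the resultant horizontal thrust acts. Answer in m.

1.24 m

K_a = 0.2347.
Triangular part P₁ = ½K_aγH² = 19.32 at H/3 = 0.9333 m; rectangular part P₂ = K_a q H = 37.46 at H/2 = 1.400 m.
ȳ = (P₁·0.9333 + P₂·1.400)/(P₁+P₂) = 1.241 m.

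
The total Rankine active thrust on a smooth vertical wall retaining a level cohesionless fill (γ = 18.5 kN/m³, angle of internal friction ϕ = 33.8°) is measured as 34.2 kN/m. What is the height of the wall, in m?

3.60 m

K_a = 0.2851. P_a = ½ K_a γ H² ⇒ H = √(2P_a/(K_a γ)).
H = √(2×34.2/(0.2851×18.5)) = 3.601 m.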